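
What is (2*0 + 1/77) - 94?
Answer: -7237/77 ≈ -93.987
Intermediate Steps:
(2*0 + 1/77) - 94 = (0 + 1/77) - 94 = 1/77 - 94 = -7237/77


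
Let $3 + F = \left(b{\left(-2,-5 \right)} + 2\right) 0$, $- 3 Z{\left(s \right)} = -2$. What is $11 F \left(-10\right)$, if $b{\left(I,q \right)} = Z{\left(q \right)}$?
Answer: $330$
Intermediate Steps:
$Z{\left(s \right)} = \frac{2}{3}$ ($Z{\left(s \right)} = \left(- \frac{1}{3}\right) \left(-2\right) = \frac{2}{3}$)
$b{\left(I,q \right)} = \frac{2}{3}$
$F = -3$ ($F = -3 + \left(\frac{2}{3} + 2\right) 0 = -3 + \frac{8}{3} \cdot 0 = -3 + 0 = -3$)
$11 F \left(-10\right) = 11 \left(-3\right) \left(-10\right) = \left(-33\right) \left(-10\right) = 330$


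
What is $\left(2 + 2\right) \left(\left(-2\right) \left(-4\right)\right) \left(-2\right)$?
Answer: $-64$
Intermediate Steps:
$\left(2 + 2\right) \left(\left(-2\right) \left(-4\right)\right) \left(-2\right) = 4 \cdot 8 \left(-2\right) = 32 \left(-2\right) = -64$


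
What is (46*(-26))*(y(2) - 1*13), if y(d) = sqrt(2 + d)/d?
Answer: 14352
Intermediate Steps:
y(d) = sqrt(2 + d)/d
(46*(-26))*(y(2) - 1*13) = (46*(-26))*(sqrt(2 + 2)/2 - 1*13) = -1196*(sqrt(4)/2 - 13) = -1196*((1/2)*2 - 13) = -1196*(1 - 13) = -1196*(-12) = 14352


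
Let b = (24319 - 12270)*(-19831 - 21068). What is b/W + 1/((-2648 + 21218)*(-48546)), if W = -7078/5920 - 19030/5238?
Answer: 3443945408085027756059759/33745857263728020 ≈ 1.0206e+8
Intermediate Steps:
W = -37433041/7752240 (W = -7078*1/5920 - 19030*1/5238 = -3539/2960 - 9515/2619 = -37433041/7752240 ≈ -4.8287)
b = -492792051 (b = 12049*(-40899) = -492792051)
b/W + 1/((-2648 + 21218)*(-48546)) = -492792051/(-37433041/7752240) + 1/((-2648 + 21218)*(-48546)) = -492792051*(-7752240/37433041) - 1/48546/18570 = 3820242249444240/37433041 + (1/18570)*(-1/48546) = 3820242249444240/37433041 - 1/901499220 = 3443945408085027756059759/33745857263728020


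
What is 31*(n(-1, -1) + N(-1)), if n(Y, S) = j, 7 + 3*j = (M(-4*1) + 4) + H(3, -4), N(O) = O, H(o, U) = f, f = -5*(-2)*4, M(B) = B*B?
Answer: 1550/3 ≈ 516.67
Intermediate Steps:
M(B) = B**2
f = 40 (f = 10*4 = 40)
H(o, U) = 40
j = 53/3 (j = -7/3 + (((-4*1)**2 + 4) + 40)/3 = -7/3 + (((-4)**2 + 4) + 40)/3 = -7/3 + ((16 + 4) + 40)/3 = -7/3 + (20 + 40)/3 = -7/3 + (1/3)*60 = -7/3 + 20 = 53/3 ≈ 17.667)
n(Y, S) = 53/3
31*(n(-1, -1) + N(-1)) = 31*(53/3 - 1) = 31*(50/3) = 1550/3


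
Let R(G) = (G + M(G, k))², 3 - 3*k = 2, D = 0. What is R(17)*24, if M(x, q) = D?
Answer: 6936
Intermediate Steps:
k = ⅓ (k = 1 - ⅓*2 = 1 - ⅔ = ⅓ ≈ 0.33333)
M(x, q) = 0
R(G) = G² (R(G) = (G + 0)² = G²)
R(17)*24 = 17²*24 = 289*24 = 6936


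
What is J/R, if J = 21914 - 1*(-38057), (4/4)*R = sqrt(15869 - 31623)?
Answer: -59971*I*sqrt(15754)/15754 ≈ -477.8*I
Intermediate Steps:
R = I*sqrt(15754) (R = sqrt(15869 - 31623) = sqrt(-15754) = I*sqrt(15754) ≈ 125.51*I)
J = 59971 (J = 21914 + 38057 = 59971)
J/R = 59971/((I*sqrt(15754))) = 59971*(-I*sqrt(15754)/15754) = -59971*I*sqrt(15754)/15754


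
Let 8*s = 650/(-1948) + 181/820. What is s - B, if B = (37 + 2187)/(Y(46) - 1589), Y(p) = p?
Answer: 7035463351/4929452960 ≈ 1.4272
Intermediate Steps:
s = -45103/3194720 (s = (650/(-1948) + 181/820)/8 = (650*(-1/1948) + 181*(1/820))/8 = (-325/974 + 181/820)/8 = (⅛)*(-45103/399340) = -45103/3194720 ≈ -0.014118)
B = -2224/1543 (B = (37 + 2187)/(46 - 1589) = 2224/(-1543) = 2224*(-1/1543) = -2224/1543 ≈ -1.4413)
s - B = -45103/3194720 - 1*(-2224/1543) = -45103/3194720 + 2224/1543 = 7035463351/4929452960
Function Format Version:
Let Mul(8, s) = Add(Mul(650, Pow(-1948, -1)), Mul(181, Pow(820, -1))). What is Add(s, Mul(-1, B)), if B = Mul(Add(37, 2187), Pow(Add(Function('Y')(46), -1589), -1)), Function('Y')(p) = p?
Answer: Rational(7035463351, 4929452960) ≈ 1.4272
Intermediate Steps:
s = Rational(-45103, 3194720) (s = Mul(Rational(1, 8), Add(Mul(650, Pow(-1948, -1)), Mul(181, Pow(820, -1)))) = Mul(Rational(1, 8), Add(Mul(650, Rational(-1, 1948)), Mul(181, Rational(1, 820)))) = Mul(Rational(1, 8), Add(Rational(-325, 974), Rational(181, 820))) = Mul(Rational(1, 8), Rational(-45103, 399340)) = Rational(-45103, 3194720) ≈ -0.014118)
B = Rational(-2224, 1543) (B = Mul(Add(37, 2187), Pow(Add(46, -1589), -1)) = Mul(2224, Pow(-1543, -1)) = Mul(2224, Rational(-1, 1543)) = Rational(-2224, 1543) ≈ -1.4413)
Add(s, Mul(-1, B)) = Add(Rational(-45103, 3194720), Mul(-1, Rational(-2224, 1543))) = Add(Rational(-45103, 3194720), Rational(2224, 1543)) = Rational(7035463351, 4929452960)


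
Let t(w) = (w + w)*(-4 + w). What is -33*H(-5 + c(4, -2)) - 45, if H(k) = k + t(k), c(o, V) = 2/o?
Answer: -2421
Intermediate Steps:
t(w) = 2*w*(-4 + w) (t(w) = (2*w)*(-4 + w) = 2*w*(-4 + w))
H(k) = k + 2*k*(-4 + k)
-33*H(-5 + c(4, -2)) - 45 = -33*(-5 + 2/4)*(-7 + 2*(-5 + 2/4)) - 45 = -33*(-5 + 2*(¼))*(-7 + 2*(-5 + 2*(¼))) - 45 = -33*(-5 + ½)*(-7 + 2*(-5 + ½)) - 45 = -(-297)*(-7 + 2*(-9/2))/2 - 45 = -(-297)*(-7 - 9)/2 - 45 = -(-297)*(-16)/2 - 45 = -33*72 - 45 = -2376 - 45 = -2421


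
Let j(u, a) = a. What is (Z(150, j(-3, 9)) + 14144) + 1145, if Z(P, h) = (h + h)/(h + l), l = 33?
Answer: 107026/7 ≈ 15289.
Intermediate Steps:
Z(P, h) = 2*h/(33 + h) (Z(P, h) = (h + h)/(h + 33) = (2*h)/(33 + h) = 2*h/(33 + h))
(Z(150, j(-3, 9)) + 14144) + 1145 = (2*9/(33 + 9) + 14144) + 1145 = (2*9/42 + 14144) + 1145 = (2*9*(1/42) + 14144) + 1145 = (3/7 + 14144) + 1145 = 99011/7 + 1145 = 107026/7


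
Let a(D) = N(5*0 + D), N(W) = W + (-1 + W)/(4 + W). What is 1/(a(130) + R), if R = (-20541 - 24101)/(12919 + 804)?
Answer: 1838882/234842899 ≈ 0.0078303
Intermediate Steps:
N(W) = W + (-1 + W)/(4 + W)
a(D) = (-1 + D² + 5*D)/(4 + D) (a(D) = (-1 + (5*0 + D)² + 5*(5*0 + D))/(4 + (5*0 + D)) = (-1 + (0 + D)² + 5*(0 + D))/(4 + (0 + D)) = (-1 + D² + 5*D)/(4 + D))
R = -44642/13723 ≈ -3.2531
1/(a(130) + R) = 1/((-1 + 130² + 5*130)/(4 + 130) - 44642/13723) = 1/((-1 + 16900 + 650)/134 - 44642/13723) = 1/((1/134)*17549 - 44642/13723) = 1/(17549/134 - 44642/13723) = 1/(234842899/1838882) = 1838882/234842899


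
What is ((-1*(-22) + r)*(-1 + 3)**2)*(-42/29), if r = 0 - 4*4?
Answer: -1008/29 ≈ -34.759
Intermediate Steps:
r = -16 (r = 0 - 16 = -16)
((-1*(-22) + r)*(-1 + 3)**2)*(-42/29) = ((-1*(-22) - 16)*(-1 + 3)**2)*(-42/29) = ((22 - 16)*2**2)*(-42*1/29) = (6*4)*(-42/29) = 24*(-42/29) = -1008/29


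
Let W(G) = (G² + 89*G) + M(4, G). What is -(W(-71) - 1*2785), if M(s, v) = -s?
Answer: 4067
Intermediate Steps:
W(G) = -4 + G² + 89*G (W(G) = (G² + 89*G) - 1*4 = (G² + 89*G) - 4 = -4 + G² + 89*G)
-(W(-71) - 1*2785) = -((-4 + (-71)² + 89*(-71)) - 1*2785) = -((-4 + 5041 - 6319) - 2785) = -(-1282 - 2785) = -1*(-4067) = 4067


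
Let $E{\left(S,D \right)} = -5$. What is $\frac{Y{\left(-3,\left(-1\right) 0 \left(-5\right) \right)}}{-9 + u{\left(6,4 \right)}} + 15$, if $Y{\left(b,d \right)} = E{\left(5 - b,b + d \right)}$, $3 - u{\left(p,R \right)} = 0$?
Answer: $\frac{95}{6} \approx 15.833$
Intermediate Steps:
$u{\left(p,R \right)} = 3$ ($u{\left(p,R \right)} = 3 - 0 = 3 + 0 = 3$)
$Y{\left(b,d \right)} = -5$
$\frac{Y{\left(-3,\left(-1\right) 0 \left(-5\right) \right)}}{-9 + u{\left(6,4 \right)}} + 15 = \frac{1}{-9 + 3} \left(-5\right) + 15 = \frac{1}{-6} \left(-5\right) + 15 = \left(- \frac{1}{6}\right) \left(-5\right) + 15 = \frac{5}{6} + 15 = \frac{95}{6}$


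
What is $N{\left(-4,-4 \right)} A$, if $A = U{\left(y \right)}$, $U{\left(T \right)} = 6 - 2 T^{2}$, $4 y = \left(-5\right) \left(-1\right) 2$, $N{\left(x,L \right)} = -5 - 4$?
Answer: $\frac{117}{2} \approx 58.5$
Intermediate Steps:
$N{\left(x,L \right)} = -9$
$y = \frac{5}{2}$ ($y = \frac{\left(-5\right) \left(-1\right) 2}{4} = \frac{5 \cdot 2}{4} = \frac{1}{4} \cdot 10 = \frac{5}{2} \approx 2.5$)
$U{\left(T \right)} = 6 - 2 T^{2}$
$A = - \frac{13}{2}$ ($A = 6 - 2 \left(\frac{5}{2}\right)^{2} = 6 - \frac{25}{2} = - \frac{13}{2} \approx -6.5$)
$N{\left(-4,-4 \right)} A = \left(-9\right) \left(- \frac{13}{2}\right) = \frac{117}{2}$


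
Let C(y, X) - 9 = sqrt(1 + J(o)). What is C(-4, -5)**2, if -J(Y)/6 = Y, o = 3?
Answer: (9 + I*sqrt(17))**2 ≈ 64.0 + 74.216*I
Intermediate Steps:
J(Y) = -6*Y
C(y, X) = 9 + I*sqrt(17) (C(y, X) = 9 + sqrt(1 - 6*3) = 9 + sqrt(1 - 18) = 9 + sqrt(-17) = 9 + I*sqrt(17))
C(-4, -5)**2 = (9 + I*sqrt(17))**2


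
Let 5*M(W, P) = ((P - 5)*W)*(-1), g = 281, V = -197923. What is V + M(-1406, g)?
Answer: -601559/5 ≈ -1.2031e+5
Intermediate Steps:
M(W, P) = -W*(-5 + P)/5 (M(W, P) = (((P - 5)*W)*(-1))/5 = (((-5 + P)*W)*(-1))/5 = ((W*(-5 + P))*(-1))/5 = (-W*(-5 + P))/5 = -W*(-5 + P)/5)
V + M(-1406, g) = -197923 + (1/5)*(-1406)*(5 - 1*281) = -197923 + (1/5)*(-1406)*(5 - 281) = -197923 + (1/5)*(-1406)*(-276) = -197923 + 388056/5 = -601559/5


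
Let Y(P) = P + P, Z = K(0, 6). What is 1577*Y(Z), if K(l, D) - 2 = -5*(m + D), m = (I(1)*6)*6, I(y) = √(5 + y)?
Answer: -88312 - 567720*√6 ≈ -1.4789e+6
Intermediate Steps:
m = 36*√6 (m = (√(5 + 1)*6)*6 = (√6*6)*6 = (6*√6)*6 = 36*√6 ≈ 88.182)
K(l, D) = 2 - 180*√6 - 5*D (K(l, D) = 2 - 5*(36*√6 + D) = 2 - 5*(D + 36*√6) = 2 + (-180*√6 - 5*D) = 2 - 180*√6 - 5*D)
Z = -28 - 180*√6 (Z = 2 - 180*√6 - 5*6 = 2 - 180*√6 - 30 = -28 - 180*√6 ≈ -468.91)
Y(P) = 2*P
1577*Y(Z) = 1577*(2*(-28 - 180*√6)) = 1577*(-56 - 360*√6) = -88312 - 567720*√6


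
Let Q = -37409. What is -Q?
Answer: 37409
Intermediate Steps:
-Q = -1*(-37409) = 37409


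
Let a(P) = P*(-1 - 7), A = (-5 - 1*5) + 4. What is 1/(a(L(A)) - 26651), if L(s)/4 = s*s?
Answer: -1/27803 ≈ -3.5967e-5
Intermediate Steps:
A = -6 (A = (-5 - 5) + 4 = -10 + 4 = -6)
L(s) = 4*s**2 (L(s) = 4*(s*s) = 4*s**2)
a(P) = -8*P (a(P) = P*(-8) = -8*P)
1/(a(L(A)) - 26651) = 1/(-32*(-6)**2 - 26651) = 1/(-32*36 - 26651) = 1/(-8*144 - 26651) = 1/(-1152 - 26651) = 1/(-27803) = -1/27803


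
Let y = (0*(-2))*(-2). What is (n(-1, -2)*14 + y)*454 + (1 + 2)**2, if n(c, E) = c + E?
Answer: -19059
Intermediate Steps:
y = 0 (y = 0*(-2) = 0)
n(c, E) = E + c
(n(-1, -2)*14 + y)*454 + (1 + 2)**2 = ((-2 - 1)*14 + 0)*454 + (1 + 2)**2 = (-3*14 + 0)*454 + 3**2 = (-42 + 0)*454 + 9 = -42*454 + 9 = -19068 + 9 = -19059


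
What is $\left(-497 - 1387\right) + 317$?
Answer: $-1567$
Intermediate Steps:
$\left(-497 - 1387\right) + 317 = -1884 + 317 = -1567$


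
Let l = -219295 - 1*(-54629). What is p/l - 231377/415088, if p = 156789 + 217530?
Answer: -96737625077/34175440304 ≈ -2.8306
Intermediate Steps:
p = 374319
l = -164666 (l = -219295 + 54629 = -164666)
p/l - 231377/415088 = 374319/(-164666) - 231377/415088 = 374319*(-1/164666) - 231377*1/415088 = -374319/164666 - 231377/415088 = -96737625077/34175440304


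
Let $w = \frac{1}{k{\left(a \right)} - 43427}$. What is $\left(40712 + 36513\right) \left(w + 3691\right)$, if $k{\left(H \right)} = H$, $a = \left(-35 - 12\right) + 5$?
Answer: $\frac{12390293923550}{43469} \approx 2.8504 \cdot 10^{8}$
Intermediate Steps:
$a = -42$ ($a = -47 + 5 = -42$)
$w = - \frac{1}{43469}$ ($w = \frac{1}{-42 - 43427} = \frac{1}{-43469} = - \frac{1}{43469} \approx -2.3005 \cdot 10^{-5}$)
$\left(40712 + 36513\right) \left(w + 3691\right) = \left(40712 + 36513\right) \left(- \frac{1}{43469} + 3691\right) = 77225 \cdot \frac{160444078}{43469} = \frac{12390293923550}{43469}$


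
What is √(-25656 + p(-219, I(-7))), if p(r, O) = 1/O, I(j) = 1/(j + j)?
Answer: I*√25670 ≈ 160.22*I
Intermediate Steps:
I(j) = 1/(2*j)
√(-25656 + p(-219, I(-7))) = √(-25656 + 1/((½)/(-7))) = √(-25656 + 1/((½)*(-⅐))) = √(-25656 + 1/(-1/14)) = √(-25656 - 14) = √(-25670) = I*√25670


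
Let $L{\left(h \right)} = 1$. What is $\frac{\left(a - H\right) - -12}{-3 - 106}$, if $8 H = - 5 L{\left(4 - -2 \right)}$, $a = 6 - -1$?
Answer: $- \frac{157}{872} \approx -0.18005$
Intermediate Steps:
$a = 7$ ($a = 6 + 1 = 7$)
$H = - \frac{5}{8}$ ($H = \frac{\left(-5\right) 1}{8} = \frac{1}{8} \left(-5\right) = - \frac{5}{8} \approx -0.625$)
$\frac{\left(a - H\right) - -12}{-3 - 106} = \frac{\left(7 - - \frac{5}{8}\right) - -12}{-3 - 106} = \frac{\left(7 + \frac{5}{8}\right) + 12}{-109} = \left(\frac{61}{8} + 12\right) \left(- \frac{1}{109}\right) = \frac{157}{8} \left(- \frac{1}{109}\right) = - \frac{157}{872}$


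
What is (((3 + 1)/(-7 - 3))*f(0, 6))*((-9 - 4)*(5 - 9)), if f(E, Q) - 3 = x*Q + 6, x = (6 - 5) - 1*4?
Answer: 936/5 ≈ 187.20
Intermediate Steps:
x = -3 (x = 1 - 4 = -3)
f(E, Q) = 9 - 3*Q (f(E, Q) = 3 + (-3*Q + 6) = 3 + (6 - 3*Q) = 9 - 3*Q)
(((3 + 1)/(-7 - 3))*f(0, 6))*((-9 - 4)*(5 - 9)) = (((3 + 1)/(-7 - 3))*(9 - 3*6))*((-9 - 4)*(5 - 9)) = ((4/(-10))*(9 - 18))*(-13*(-4)) = ((4*(-⅒))*(-9))*52 = -⅖*(-9)*52 = (18/5)*52 = 936/5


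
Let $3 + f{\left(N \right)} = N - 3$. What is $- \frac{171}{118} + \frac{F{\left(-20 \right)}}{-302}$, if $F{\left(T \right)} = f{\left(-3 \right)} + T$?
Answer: $- \frac{12055}{8909} \approx -1.3531$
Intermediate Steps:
$f{\left(N \right)} = -6 + N$ ($f{\left(N \right)} = -3 + \left(N - 3\right) = -3 + \left(-3 + N\right) = -6 + N$)
$F{\left(T \right)} = -9 + T$ ($F{\left(T \right)} = \left(-6 - 3\right) + T = -9 + T$)
$- \frac{171}{118} + \frac{F{\left(-20 \right)}}{-302} = - \frac{171}{118} + \frac{-9 - 20}{-302} = \left(-171\right) \frac{1}{118} - - \frac{29}{302} = - \frac{171}{118} + \frac{29}{302} = - \frac{12055}{8909}$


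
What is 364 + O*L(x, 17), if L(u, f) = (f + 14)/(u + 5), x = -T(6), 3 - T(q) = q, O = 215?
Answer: 9577/8 ≈ 1197.1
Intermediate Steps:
T(q) = 3 - q
x = 3 (x = -(3 - 1*6) = -(3 - 6) = -1*(-3) = 3)
L(u, f) = (14 + f)/(5 + u)
364 + O*L(x, 17) = 364 + 215*((14 + 17)/(5 + 3)) = 364 + 215*(31/8) = 364 + 6665/8 = 9577/8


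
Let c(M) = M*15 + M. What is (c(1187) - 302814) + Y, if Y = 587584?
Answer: 303762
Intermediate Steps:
c(M) = 16*M (c(M) = 15*M + M = 16*M)
(c(1187) - 302814) + Y = (16*1187 - 302814) + 587584 = (18992 - 302814) + 587584 = -283822 + 587584 = 303762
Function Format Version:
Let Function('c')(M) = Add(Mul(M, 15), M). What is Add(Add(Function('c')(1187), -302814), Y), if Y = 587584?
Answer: 303762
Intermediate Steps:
Function('c')(M) = Mul(16, M) (Function('c')(M) = Add(Mul(15, M), M) = Mul(16, M))
Add(Add(Function('c')(1187), -302814), Y) = Add(Add(Mul(16, 1187), -302814), 587584) = Add(Add(18992, -302814), 587584) = Add(-283822, 587584) = 303762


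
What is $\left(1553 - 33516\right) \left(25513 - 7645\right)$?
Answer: $-571114884$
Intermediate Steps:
$\left(1553 - 33516\right) \left(25513 - 7645\right) = \left(-31963\right) 17868 = -571114884$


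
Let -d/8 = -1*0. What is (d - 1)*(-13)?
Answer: 13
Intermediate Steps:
d = 0 (d = -(-8)*0 = -8*0 = 0)
(d - 1)*(-13) = (0 - 1)*(-13) = -1*(-13) = 13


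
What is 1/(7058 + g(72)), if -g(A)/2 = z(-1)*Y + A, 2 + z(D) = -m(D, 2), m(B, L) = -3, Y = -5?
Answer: 1/6924 ≈ 0.00014443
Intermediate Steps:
z(D) = 1 (z(D) = -2 - 1*(-3) = -2 + 3 = 1)
g(A) = 10 - 2*A (g(A) = -2*(1*(-5) + A) = -2*(-5 + A) = 10 - 2*A)
1/(7058 + g(72)) = 1/(7058 + (10 - 2*72)) = 1/(7058 + (10 - 144)) = 1/(7058 - 134) = 1/6924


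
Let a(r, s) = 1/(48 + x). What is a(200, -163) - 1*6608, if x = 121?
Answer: -1116751/169 ≈ -6608.0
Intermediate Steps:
a(r, s) = 1/169 (a(r, s) = 1/(48 + 121) = 1/169)
a(200, -163) - 1*6608 = 1/169 - 1*6608 = 1/169 - 6608 = -1116751/169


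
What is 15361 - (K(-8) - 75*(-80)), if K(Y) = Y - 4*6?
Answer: 9393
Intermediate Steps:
K(Y) = -24 + Y (K(Y) = Y - 24 = -24 + Y)
15361 - (K(-8) - 75*(-80)) = 15361 - ((-24 - 8) - 75*(-80)) = 15361 - (-32 + 6000) = 15361 - 1*5968 = 15361 - 5968 = 9393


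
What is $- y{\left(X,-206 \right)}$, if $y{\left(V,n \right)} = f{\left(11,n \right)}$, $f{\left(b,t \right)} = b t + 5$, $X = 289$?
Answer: $2261$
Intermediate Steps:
$f{\left(b,t \right)} = 5 + b t$
$y{\left(V,n \right)} = 5 + 11 n$
$- y{\left(X,-206 \right)} = - (5 + 11 \left(-206\right)) = - (5 - 2266) = \left(-1\right) \left(-2261\right) = 2261$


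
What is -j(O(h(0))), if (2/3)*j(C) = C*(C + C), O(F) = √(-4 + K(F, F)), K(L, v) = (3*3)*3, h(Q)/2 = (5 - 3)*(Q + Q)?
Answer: -69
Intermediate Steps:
h(Q) = 8*Q (h(Q) = 2*((5 - 3)*(Q + Q)) = 2*(2*(2*Q)) = 2*(4*Q) = 8*Q)
K(L, v) = 27 (K(L, v) = 9*3 = 27)
O(F) = √23 (O(F) = √(-4 + 27) = √23)
j(C) = 3*C² (j(C) = 3*(C*(C + C))/2 = 3*(C*(2*C))/2 = 3*(2*C²)/2 = 3*C²)
-j(O(h(0))) = -3*(√23)² = -3*23 = -1*69 = -69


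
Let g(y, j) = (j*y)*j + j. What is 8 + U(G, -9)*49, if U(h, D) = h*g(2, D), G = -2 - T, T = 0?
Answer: -14986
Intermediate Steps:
G = -2 (G = -2 - 1*0 = -2 + 0 = -2)
g(y, j) = j + y*j**2 (g(y, j) = y*j**2 + j = j + y*j**2)
U(h, D) = D*h*(1 + 2*D) (U(h, D) = h*(D*(1 + D*2)) = h*(D*(1 + 2*D)) = D*h*(1 + 2*D))
8 + U(G, -9)*49 = 8 - 9*(-2)*(1 + 2*(-9))*49 = 8 - 9*(-2)*(1 - 18)*49 = 8 - 9*(-2)*(-17)*49 = 8 - 306*49 = 8 - 14994 = -14986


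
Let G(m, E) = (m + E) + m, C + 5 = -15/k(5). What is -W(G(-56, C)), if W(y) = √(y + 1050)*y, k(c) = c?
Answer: 120*√930 ≈ 3659.5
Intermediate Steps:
C = -8 (C = -5 - 15/5 = -5 - 15*⅕ = -5 - 3 = -8)
G(m, E) = E + 2*m (G(m, E) = (E + m) + m = E + 2*m)
W(y) = y*√(1050 + y) (W(y) = √(1050 + y)*y = y*√(1050 + y))
-W(G(-56, C)) = -(-8 + 2*(-56))*√(1050 + (-8 + 2*(-56))) = -(-8 - 112)*√(1050 + (-8 - 112)) = -(-120)*√(1050 - 120) = -(-120)*√930 = 120*√930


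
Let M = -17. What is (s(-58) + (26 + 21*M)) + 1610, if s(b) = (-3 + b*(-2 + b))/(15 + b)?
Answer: 51520/43 ≈ 1198.1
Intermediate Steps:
s(b) = (-3 + b*(-2 + b))/(15 + b)
(s(-58) + (26 + 21*M)) + 1610 = ((-3 + (-58)² - 2*(-58))/(15 - 58) + (26 + 21*(-17))) + 1610 = ((-3 + 3364 + 116)/(-43) + (26 - 357)) + 1610 = (-1/43*3477 - 331) + 1610 = (-3477/43 - 331) + 1610 = -17710/43 + 1610 = 51520/43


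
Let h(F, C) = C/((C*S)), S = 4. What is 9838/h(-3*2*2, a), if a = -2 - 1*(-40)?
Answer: 39352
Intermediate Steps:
a = 38 (a = -2 + 40 = 38)
h(F, C) = ¼ (h(F, C) = C/((C*4)) = C/((4*C)) = C*(1/(4*C)) = ¼)
9838/h(-3*2*2, a) = 9838/(¼) = 9838*4 = 39352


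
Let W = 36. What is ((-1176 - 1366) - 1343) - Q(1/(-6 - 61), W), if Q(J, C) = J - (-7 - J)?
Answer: -260762/67 ≈ -3892.0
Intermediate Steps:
Q(J, C) = 7 + 2*J (Q(J, C) = J + (7 + J) = 7 + 2*J)
((-1176 - 1366) - 1343) - Q(1/(-6 - 61), W) = ((-1176 - 1366) - 1343) - (7 + 2/(-6 - 61)) = (-2542 - 1343) - (7 + 2/(-67)) = -3885 - (7 + 2*(-1/67)) = -3885 - (7 - 2/67) = -3885 - 1*467/67 = -3885 - 467/67 = -260762/67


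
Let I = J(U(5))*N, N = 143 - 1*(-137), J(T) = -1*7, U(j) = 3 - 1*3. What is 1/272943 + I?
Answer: -534968279/272943 ≈ -1960.0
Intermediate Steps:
U(j) = 0 (U(j) = 3 - 3 = 0)
J(T) = -7
N = 280 (N = 143 + 137 = 280)
I = -1960 (I = -7*280 = -1960)
1/272943 + I = 1/272943 - 1960 = -534968279/272943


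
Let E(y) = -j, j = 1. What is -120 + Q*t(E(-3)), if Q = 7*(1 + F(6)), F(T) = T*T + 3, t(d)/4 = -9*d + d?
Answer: 8840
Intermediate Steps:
E(y) = -1 (E(y) = -1*1 = -1)
t(d) = -32*d (t(d) = 4*(-9*d + d) = 4*(-8*d) = -32*d)
F(T) = 3 + T**2 (F(T) = T**2 + 3 = 3 + T**2)
Q = 280 (Q = 7*(1 + (3 + 6**2)) = 7*(1 + (3 + 36)) = 7*(1 + 39) = 7*40 = 280)
-120 + Q*t(E(-3)) = -120 + 280*(-32*(-1)) = -120 + 280*32 = -120 + 8960 = 8840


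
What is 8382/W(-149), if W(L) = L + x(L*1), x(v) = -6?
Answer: -8382/155 ≈ -54.077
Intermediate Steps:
W(L) = -6 + L (W(L) = L - 6 = -6 + L)
8382/W(-149) = 8382/(-6 - 149) = 8382/(-155) = 8382*(-1/155) = -8382/155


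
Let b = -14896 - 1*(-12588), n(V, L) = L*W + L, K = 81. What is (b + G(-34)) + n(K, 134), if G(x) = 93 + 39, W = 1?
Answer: -1908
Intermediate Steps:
G(x) = 132
n(V, L) = 2*L (n(V, L) = L*1 + L = L + L = 2*L)
b = -2308 (b = -14896 + 12588 = -2308)
(b + G(-34)) + n(K, 134) = (-2308 + 132) + 2*134 = -2176 + 268 = -1908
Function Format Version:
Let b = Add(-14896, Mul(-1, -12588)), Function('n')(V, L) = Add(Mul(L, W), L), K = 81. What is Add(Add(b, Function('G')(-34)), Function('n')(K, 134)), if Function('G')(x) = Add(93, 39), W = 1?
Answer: -1908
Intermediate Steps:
Function('G')(x) = 132
Function('n')(V, L) = Mul(2, L) (Function('n')(V, L) = Add(Mul(L, 1), L) = Add(L, L) = Mul(2, L))
b = -2308 (b = Add(-14896, 12588) = -2308)
Add(Add(b, Function('G')(-34)), Function('n')(K, 134)) = Add(Add(-2308, 132), Mul(2, 134)) = Add(-2176, 268) = -1908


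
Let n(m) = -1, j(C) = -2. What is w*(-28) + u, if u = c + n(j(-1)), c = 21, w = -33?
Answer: 944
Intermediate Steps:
u = 20 (u = 21 - 1 = 20)
w*(-28) + u = -33*(-28) + 20 = 924 + 20 = 944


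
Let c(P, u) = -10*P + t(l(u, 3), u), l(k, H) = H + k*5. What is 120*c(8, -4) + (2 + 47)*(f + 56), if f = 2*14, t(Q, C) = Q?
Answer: -7524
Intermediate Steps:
l(k, H) = H + 5*k
f = 28
c(P, u) = 3 - 10*P + 5*u (c(P, u) = -10*P + (3 + 5*u) = 3 - 10*P + 5*u)
120*c(8, -4) + (2 + 47)*(f + 56) = 120*(3 - 10*8 + 5*(-4)) + (2 + 47)*(28 + 56) = 120*(3 - 80 - 20) + 49*84 = 120*(-97) + 4116 = -11640 + 4116 = -7524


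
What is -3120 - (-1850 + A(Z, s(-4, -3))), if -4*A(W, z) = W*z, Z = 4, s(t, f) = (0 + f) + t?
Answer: -1277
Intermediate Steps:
s(t, f) = f + t
A(W, z) = -W*z/4
-3120 - (-1850 + A(Z, s(-4, -3))) = -3120 - (-1850 - ¼*4*(-3 - 4)) = -3120 - (-1850 - ¼*4*(-7)) = -3120 - (-1850 + 7) = -3120 - 1*(-1843) = -3120 + 1843 = -1277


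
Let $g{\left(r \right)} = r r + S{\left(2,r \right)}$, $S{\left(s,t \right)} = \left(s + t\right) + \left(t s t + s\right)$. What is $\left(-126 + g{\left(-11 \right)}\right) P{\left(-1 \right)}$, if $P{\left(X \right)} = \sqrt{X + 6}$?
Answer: $230 \sqrt{5} \approx 514.3$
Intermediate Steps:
$P{\left(X \right)} = \sqrt{6 + X}$
$S{\left(s,t \right)} = t + 2 s + s t^{2}$ ($S{\left(s,t \right)} = \left(s + t\right) + \left(s t t + s\right) = \left(s + t\right) + \left(s t^{2} + s\right) = \left(s + t\right) + \left(s + s t^{2}\right) = t + 2 s + s t^{2}$)
$g{\left(r \right)} = 4 + r + 3 r^{2}$ ($g{\left(r \right)} = r r + \left(r + 2 \cdot 2 + 2 r^{2}\right) = r^{2} + \left(r + 4 + 2 r^{2}\right) = r^{2} + \left(4 + r + 2 r^{2}\right) = 4 + r + 3 r^{2}$)
$\left(-126 + g{\left(-11 \right)}\right) P{\left(-1 \right)} = \left(-126 + \left(4 - 11 + 3 \left(-11\right)^{2}\right)\right) \sqrt{6 - 1} = \left(-126 + \left(4 - 11 + 3 \cdot 121\right)\right) \sqrt{5} = \left(-126 + \left(4 - 11 + 363\right)\right) \sqrt{5} = \left(-126 + 356\right) \sqrt{5} = 230 \sqrt{5}$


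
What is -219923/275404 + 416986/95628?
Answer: 23452203925/6584083428 ≈ 3.5620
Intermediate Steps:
-219923/275404 + 416986/95628 = -219923*1/275404 + 416986*(1/95628) = -219923/275404 + 208493/47814 = 23452203925/6584083428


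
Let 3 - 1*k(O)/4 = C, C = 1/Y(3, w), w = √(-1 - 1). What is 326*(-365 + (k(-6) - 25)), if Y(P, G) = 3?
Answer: -370988/3 ≈ -1.2366e+5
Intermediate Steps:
w = I*√2 (w = √(-2) = I*√2 ≈ 1.4142*I)
C = ⅓ (C = 1/3 = ⅓ ≈ 0.33333)
k(O) = 32/3 (k(O) = 12 - 4*⅓ = 12 - 4/3 = 32/3)
326*(-365 + (k(-6) - 25)) = 326*(-365 + (32/3 - 25)) = 326*(-365 - 43/3) = 326*(-1138/3) = -370988/3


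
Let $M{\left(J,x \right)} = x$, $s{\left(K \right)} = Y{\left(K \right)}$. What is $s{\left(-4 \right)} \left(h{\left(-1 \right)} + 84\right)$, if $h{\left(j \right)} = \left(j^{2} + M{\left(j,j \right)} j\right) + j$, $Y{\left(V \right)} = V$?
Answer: $-340$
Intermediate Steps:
$s{\left(K \right)} = K$
$h{\left(j \right)} = j + 2 j^{2}$ ($h{\left(j \right)} = \left(j^{2} + j j\right) + j = \left(j^{2} + j^{2}\right) + j = 2 j^{2} + j = j + 2 j^{2}$)
$s{\left(-4 \right)} \left(h{\left(-1 \right)} + 84\right) = - 4 \left(- (1 + 2 \left(-1\right)) + 84\right) = - 4 \left(- (1 - 2) + 84\right) = - 4 \left(\left(-1\right) \left(-1\right) + 84\right) = - 4 \left(1 + 84\right) = \left(-4\right) 85 = -340$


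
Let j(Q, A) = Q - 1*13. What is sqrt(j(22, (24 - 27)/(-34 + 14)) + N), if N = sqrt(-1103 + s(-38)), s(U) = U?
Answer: sqrt(9 + I*sqrt(1141)) ≈ 4.6881 + 3.6026*I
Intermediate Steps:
j(Q, A) = -13 + Q (j(Q, A) = Q - 13 = -13 + Q)
N = I*sqrt(1141) (N = sqrt(-1103 - 38) = sqrt(-1141) = I*sqrt(1141) ≈ 33.779*I)
sqrt(j(22, (24 - 27)/(-34 + 14)) + N) = sqrt((-13 + 22) + I*sqrt(1141)) = sqrt(9 + I*sqrt(1141))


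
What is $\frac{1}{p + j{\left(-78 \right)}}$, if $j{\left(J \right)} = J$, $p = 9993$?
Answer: $\frac{1}{9915} \approx 0.00010086$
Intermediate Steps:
$\frac{1}{p + j{\left(-78 \right)}} = \frac{1}{9993 - 78} = \frac{1}{9915}$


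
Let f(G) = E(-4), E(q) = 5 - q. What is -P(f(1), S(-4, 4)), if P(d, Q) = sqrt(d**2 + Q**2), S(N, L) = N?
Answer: -sqrt(97) ≈ -9.8489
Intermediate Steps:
f(G) = 9 (f(G) = 5 - 1*(-4) = 5 + 4 = 9)
P(d, Q) = sqrt(Q**2 + d**2)
-P(f(1), S(-4, 4)) = -sqrt((-4)**2 + 9**2) = -sqrt(16 + 81) = -sqrt(97)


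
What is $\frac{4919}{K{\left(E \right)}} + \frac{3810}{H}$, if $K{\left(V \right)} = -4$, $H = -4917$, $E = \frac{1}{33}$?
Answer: $- \frac{8067321}{6556} \approx -1230.5$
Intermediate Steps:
$E = \frac{1}{33} \approx 0.030303$
$\frac{4919}{K{\left(E \right)}} + \frac{3810}{H} = \frac{4919}{-4} + \frac{3810}{-4917} = 4919 \left(- \frac{1}{4}\right) + 3810 \left(- \frac{1}{4917}\right) = - \frac{4919}{4} - \frac{1270}{1639} = - \frac{8067321}{6556}$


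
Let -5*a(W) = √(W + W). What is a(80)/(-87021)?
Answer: 4*√10/435105 ≈ 2.9071e-5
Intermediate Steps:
a(W) = -√2*√W/5 (a(W) = -√(W + W)/5 = -√2*√W/5)
a(80)/(-87021) = -√2*√80/5/(-87021) = -√2*4*√5/5*(-1/87021) = -4*√10/5*(-1/87021) = 4*√10/435105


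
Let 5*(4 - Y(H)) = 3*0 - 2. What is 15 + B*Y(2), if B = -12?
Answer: -189/5 ≈ -37.800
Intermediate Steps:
Y(H) = 22/5 (Y(H) = 4 - (3*0 - 2)/5 = 4 - (0 - 2)/5 = 4 - ⅕*(-2) = 4 + ⅖ = 22/5)
15 + B*Y(2) = 15 - 12*22/5 = 15 - 264/5 = -189/5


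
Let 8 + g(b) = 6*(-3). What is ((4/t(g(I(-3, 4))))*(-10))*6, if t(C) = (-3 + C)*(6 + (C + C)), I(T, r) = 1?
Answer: -120/667 ≈ -0.17991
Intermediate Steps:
g(b) = -26 (g(b) = -8 + 6*(-3) = -8 - 18 = -26)
t(C) = (-3 + C)*(6 + 2*C)
((4/t(g(I(-3, 4))))*(-10))*6 = ((4/(-18 + 2*(-26)²))*(-10))*6 = ((4/(-18 + 2*676))*(-10))*6 = ((4/(-18 + 1352))*(-10))*6 = ((4/1334)*(-10))*6 = ((4*(1/1334))*(-10))*6 = ((2/667)*(-10))*6 = -20/667*6 = -120/667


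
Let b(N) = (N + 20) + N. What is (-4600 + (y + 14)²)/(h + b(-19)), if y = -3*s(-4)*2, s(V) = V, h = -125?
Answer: 3156/143 ≈ 22.070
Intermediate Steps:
y = 24 (y = -3*(-4)*2 = 12*2 = 24)
b(N) = 20 + 2*N (b(N) = (20 + N) + N = 20 + 2*N)
(-4600 + (y + 14)²)/(h + b(-19)) = (-4600 + (24 + 14)²)/(-125 + (20 + 2*(-19))) = (-4600 + 38²)/(-125 + (20 - 38)) = (-4600 + 1444)/(-125 - 18) = -3156/(-143) = -3156*(-1/143) = 3156/143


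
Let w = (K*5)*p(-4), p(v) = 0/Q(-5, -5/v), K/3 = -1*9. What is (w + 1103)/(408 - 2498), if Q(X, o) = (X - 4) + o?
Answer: -1103/2090 ≈ -0.52775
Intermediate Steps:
Q(X, o) = -4 + X + o (Q(X, o) = (-4 + X) + o = -4 + X + o)
K = -27 (K = 3*(-1*9) = 3*(-9) = -27)
p(v) = 0 (p(v) = 0/(-4 - 5 - 5/v) = 0/(-9 - 5/v) = 0)
w = 0 (w = -27*5*0 = -135*0 = 0)
(w + 1103)/(408 - 2498) = (0 + 1103)/(408 - 2498) = 1103/(-2090) = 1103*(-1/2090) = -1103/2090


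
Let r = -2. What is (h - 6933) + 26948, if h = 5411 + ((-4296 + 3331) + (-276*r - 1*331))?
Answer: 24682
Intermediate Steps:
h = 4667 (h = 5411 + ((-4296 + 3331) + (-276*(-2) - 1*331)) = 5411 + (-965 + (552 - 331)) = 5411 + (-965 + 221) = 5411 - 744 = 4667)
(h - 6933) + 26948 = (4667 - 6933) + 26948 = -2266 + 26948 = 24682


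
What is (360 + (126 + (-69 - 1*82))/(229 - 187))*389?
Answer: 5871955/42 ≈ 1.3981e+5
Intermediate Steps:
(360 + (126 + (-69 - 1*82))/(229 - 187))*389 = (360 + (126 + (-69 - 82))/42)*389 = (360 + (126 - 151)*(1/42))*389 = (360 - 25*1/42)*389 = (360 - 25/42)*389 = (15095/42)*389 = 5871955/42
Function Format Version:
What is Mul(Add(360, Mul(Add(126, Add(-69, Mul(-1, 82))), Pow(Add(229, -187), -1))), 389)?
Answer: Rational(5871955, 42) ≈ 1.3981e+5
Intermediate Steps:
Mul(Add(360, Mul(Add(126, Add(-69, Mul(-1, 82))), Pow(Add(229, -187), -1))), 389) = Mul(Add(360, Mul(Add(126, Add(-69, -82)), Pow(42, -1))), 389) = Mul(Add(360, Mul(Add(126, -151), Rational(1, 42))), 389) = Mul(Add(360, Mul(-25, Rational(1, 42))), 389) = Mul(Add(360, Rational(-25, 42)), 389) = Mul(Rational(15095, 42), 389) = Rational(5871955, 42)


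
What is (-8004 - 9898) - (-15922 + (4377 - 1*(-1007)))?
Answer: -7364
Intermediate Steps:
(-8004 - 9898) - (-15922 + (4377 - 1*(-1007))) = -17902 - (-15922 + (4377 + 1007)) = -17902 - (-15922 + 5384) = -17902 - 1*(-10538) = -17902 + 10538 = -7364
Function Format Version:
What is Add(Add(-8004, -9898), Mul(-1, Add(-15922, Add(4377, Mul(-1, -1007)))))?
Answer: -7364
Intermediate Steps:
Add(Add(-8004, -9898), Mul(-1, Add(-15922, Add(4377, Mul(-1, -1007))))) = Add(-17902, Mul(-1, Add(-15922, Add(4377, 1007)))) = Add(-17902, Mul(-1, Add(-15922, 5384))) = Add(-17902, Mul(-1, -10538)) = Add(-17902, 10538) = -7364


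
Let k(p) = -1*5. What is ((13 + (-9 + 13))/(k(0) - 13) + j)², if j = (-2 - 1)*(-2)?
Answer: 8281/324 ≈ 25.559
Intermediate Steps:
k(p) = -5
j = 6 (j = -3*(-2) = 6)
((13 + (-9 + 13))/(k(0) - 13) + j)² = ((13 + (-9 + 13))/(-5 - 13) + 6)² = ((13 + 4)/(-18) + 6)² = (17*(-1/18) + 6)² = (-17/18 + 6)² = (91/18)² = 8281/324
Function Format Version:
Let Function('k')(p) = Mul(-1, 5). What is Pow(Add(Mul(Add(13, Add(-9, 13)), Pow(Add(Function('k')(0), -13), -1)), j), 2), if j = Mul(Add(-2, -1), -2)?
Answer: Rational(8281, 324) ≈ 25.559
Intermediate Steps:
Function('k')(p) = -5
j = 6 (j = Mul(-3, -2) = 6)
Pow(Add(Mul(Add(13, Add(-9, 13)), Pow(Add(Function('k')(0), -13), -1)), j), 2) = Pow(Add(Mul(Add(13, Add(-9, 13)), Pow(Add(-5, -13), -1)), 6), 2) = Pow(Add(Mul(Add(13, 4), Pow(-18, -1)), 6), 2) = Pow(Add(Mul(17, Rational(-1, 18)), 6), 2) = Pow(Add(Rational(-17, 18), 6), 2) = Pow(Rational(91, 18), 2) = Rational(8281, 324)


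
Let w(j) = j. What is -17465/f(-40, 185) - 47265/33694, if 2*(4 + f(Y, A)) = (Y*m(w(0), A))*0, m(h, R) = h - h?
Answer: 294138325/67388 ≈ 4364.8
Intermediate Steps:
m(h, R) = 0
f(Y, A) = -4 (f(Y, A) = -4 + ((Y*0)*0)/2 = -4 + (0*0)/2 = -4 + (1/2)*0 = -4 + 0 = -4)
-17465/f(-40, 185) - 47265/33694 = -17465/(-4) - 47265/33694 = -17465*(-1/4) - 47265*1/33694 = 17465/4 - 47265/33694 = 294138325/67388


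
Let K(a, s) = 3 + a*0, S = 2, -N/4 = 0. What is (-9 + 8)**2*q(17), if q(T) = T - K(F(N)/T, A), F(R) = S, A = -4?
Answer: 14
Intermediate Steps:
N = 0 (N = -4*0 = 0)
F(R) = 2
K(a, s) = 3 (K(a, s) = 3 + 0 = 3)
q(T) = -3 + T (q(T) = T - 1*3 = T - 3 = -3 + T)
(-9 + 8)**2*q(17) = (-9 + 8)**2*(-3 + 17) = (-1)**2*14 = 1*14 = 14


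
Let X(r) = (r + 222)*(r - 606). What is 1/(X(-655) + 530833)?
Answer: 1/1076846 ≈ 9.2864e-7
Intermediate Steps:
X(r) = (-606 + r)*(222 + r) (X(r) = (222 + r)*(-606 + r) = (-606 + r)*(222 + r))
1/(X(-655) + 530833) = 1/((-134532 + (-655)**2 - 384*(-655)) + 530833) = 1/((-134532 + 429025 + 251520) + 530833) = 1/(546013 + 530833) = 1/1076846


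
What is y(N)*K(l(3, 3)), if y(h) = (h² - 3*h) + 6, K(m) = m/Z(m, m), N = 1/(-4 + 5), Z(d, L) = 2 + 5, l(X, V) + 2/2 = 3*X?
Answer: 32/7 ≈ 4.5714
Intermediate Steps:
l(X, V) = -1 + 3*X
Z(d, L) = 7
N = 1 (N = 1/1 = 1)
K(m) = m/7
y(h) = 6 + h² - 3*h
y(N)*K(l(3, 3)) = (6 + 1² - 3*1)*((-1 + 3*3)/7) = (6 + 1 - 3)*((-1 + 9)/7) = 4*((⅐)*8) = 4*(8/7) = 32/7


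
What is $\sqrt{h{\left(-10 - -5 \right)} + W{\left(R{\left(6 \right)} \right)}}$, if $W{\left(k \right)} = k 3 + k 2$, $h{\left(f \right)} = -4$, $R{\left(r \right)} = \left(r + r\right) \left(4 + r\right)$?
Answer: $2 \sqrt{149} \approx 24.413$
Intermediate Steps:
$R{\left(r \right)} = 2 r \left(4 + r\right)$
$W{\left(k \right)} = 5 k$ ($W{\left(k \right)} = 3 k + 2 k = 5 k$)
$\sqrt{h{\left(-10 - -5 \right)} + W{\left(R{\left(6 \right)} \right)}} = \sqrt{-4 + 5 \cdot 2 \cdot 6 \left(4 + 6\right)} = \sqrt{-4 + 5 \cdot 2 \cdot 6 \cdot 10} = \sqrt{-4 + 5 \cdot 120} = \sqrt{-4 + 600} = \sqrt{596} = 2 \sqrt{149}$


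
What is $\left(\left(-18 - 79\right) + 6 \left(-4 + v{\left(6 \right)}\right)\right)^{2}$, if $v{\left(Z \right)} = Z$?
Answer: $7225$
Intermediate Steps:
$\left(\left(-18 - 79\right) + 6 \left(-4 + v{\left(6 \right)}\right)\right)^{2} = \left(\left(-18 - 79\right) + 6 \left(-4 + 6\right)\right)^{2} = \left(\left(-18 - 79\right) + 6 \cdot 2\right)^{2} = \left(-97 + 12\right)^{2} = \left(-85\right)^{2} = 7225$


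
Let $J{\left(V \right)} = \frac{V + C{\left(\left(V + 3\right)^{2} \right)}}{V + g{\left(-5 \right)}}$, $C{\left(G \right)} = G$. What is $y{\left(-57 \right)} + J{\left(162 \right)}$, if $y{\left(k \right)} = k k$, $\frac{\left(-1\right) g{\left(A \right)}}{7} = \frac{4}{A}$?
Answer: $\frac{2859597}{838} \approx 3412.4$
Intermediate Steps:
$g{\left(A \right)} = - \frac{28}{A}$ ($g{\left(A \right)} = - 7 \frac{4}{A} = - \frac{28}{A}$)
$y{\left(k \right)} = k^{2}$
$J{\left(V \right)} = \frac{V + \left(3 + V\right)^{2}}{\frac{28}{5} + V}$ ($J{\left(V \right)} = \frac{V + \left(V + 3\right)^{2}}{V - \frac{28}{-5}} = \frac{V + \left(3 + V\right)^{2}}{V - - \frac{28}{5}} = \frac{V + \left(3 + V\right)^{2}}{V + \frac{28}{5}} = \frac{V + \left(3 + V\right)^{2}}{\frac{28}{5} + V}$)
$y{\left(-57 \right)} + J{\left(162 \right)} = \left(-57\right)^{2} + \frac{5 \left(162 + \left(3 + 162\right)^{2}\right)}{28 + 5 \cdot 162} = 3249 + \frac{5 \left(162 + 165^{2}\right)}{28 + 810} = 3249 + \frac{5 \left(162 + 27225\right)}{838} = 3249 + 5 \cdot \frac{1}{838} \cdot 27387 = 3249 + \frac{136935}{838} = \frac{2859597}{838}$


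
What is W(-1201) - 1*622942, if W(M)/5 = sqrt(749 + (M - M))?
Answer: -622942 + 5*sqrt(749) ≈ -6.2281e+5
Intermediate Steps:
W(M) = 5*sqrt(749) (W(M) = 5*sqrt(749 + (M - M)) = 5*sqrt(749 + 0) = 5*sqrt(749))
W(-1201) - 1*622942 = 5*sqrt(749) - 1*622942 = 5*sqrt(749) - 622942 = -622942 + 5*sqrt(749)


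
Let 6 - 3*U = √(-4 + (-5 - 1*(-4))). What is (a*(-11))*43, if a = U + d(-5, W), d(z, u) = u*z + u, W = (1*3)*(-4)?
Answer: -23650 + 473*I*√5/3 ≈ -23650.0 + 352.55*I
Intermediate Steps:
W = -12 (W = 3*(-4) = -12)
d(z, u) = u + u*z
U = 2 - I*√5/3 (U = 2 - √(-4 + (-5 - 1*(-4)))/3 = 2 - √(-4 + (-5 + 4))/3 = 2 - √(-4 - 1)/3 = 2 - I*√5/3 ≈ 2.0 - 0.74536*I)
a = 50 - I*√5/3 (a = (2 - I*√5/3) - 12*(1 - 5) = (2 - I*√5/3) - 12*(-4) = (2 - I*√5/3) + 48 = 50 - I*√5/3 ≈ 50.0 - 0.74536*I)
(a*(-11))*43 = ((50 - I*√5/3)*(-11))*43 = (-550 + 11*I*√5/3)*43 = -23650 + 473*I*√5/3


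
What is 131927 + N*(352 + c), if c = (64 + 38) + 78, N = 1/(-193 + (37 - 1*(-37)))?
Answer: 2242683/17 ≈ 1.3192e+5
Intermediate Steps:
N = -1/119 (N = 1/(-193 + (37 + 37)) = 1/(-193 + 74) = 1/(-119) = -1/119 ≈ -0.0084034)
c = 180 (c = 102 + 78 = 180)
131927 + N*(352 + c) = 131927 - (352 + 180)/119 = 131927 - 1/119*532 = 131927 - 76/17 = 2242683/17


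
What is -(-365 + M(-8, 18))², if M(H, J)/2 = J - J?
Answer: -133225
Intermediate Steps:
M(H, J) = 0 (M(H, J) = 2*(J - J) = 2*0 = 0)
-(-365 + M(-8, 18))² = -(-365 + 0)² = -1*(-365)² = -1*133225 = -133225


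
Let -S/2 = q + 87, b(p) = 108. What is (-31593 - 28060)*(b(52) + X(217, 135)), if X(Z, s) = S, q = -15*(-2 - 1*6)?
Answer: 18253818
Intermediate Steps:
q = 120 (q = -15*(-2 - 6) = -15*(-8) = 120)
S = -414 (S = -2*(120 + 87) = -2*207 = -414)
X(Z, s) = -414
(-31593 - 28060)*(b(52) + X(217, 135)) = (-31593 - 28060)*(108 - 414) = -59653*(-306) = 18253818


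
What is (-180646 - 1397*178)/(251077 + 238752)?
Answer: -429312/489829 ≈ -0.87645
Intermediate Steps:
(-180646 - 1397*178)/(251077 + 238752) = (-180646 - 248666)/489829 = -429312*1/489829 = -429312/489829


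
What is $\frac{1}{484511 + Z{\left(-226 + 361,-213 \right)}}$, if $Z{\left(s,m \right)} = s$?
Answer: $\frac{1}{484646} \approx 2.0634 \cdot 10^{-6}$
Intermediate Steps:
$\frac{1}{484511 + Z{\left(-226 + 361,-213 \right)}} = \frac{1}{484511 + \left(-226 + 361\right)} = \frac{1}{484511 + 135} = \frac{1}{484646}$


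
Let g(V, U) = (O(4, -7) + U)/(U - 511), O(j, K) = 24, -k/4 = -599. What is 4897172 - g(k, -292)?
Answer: 3932428848/803 ≈ 4.8972e+6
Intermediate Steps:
k = 2396 (k = -4*(-599) = 2396)
g(V, U) = (24 + U)/(-511 + U) (g(V, U) = (24 + U)/(U - 511) = (24 + U)/(-511 + U))
4897172 - g(k, -292) = 4897172 - (24 - 292)/(-511 - 292) = 4897172 - (-268)/(-803) = 4897172 - (-1)*(-268)/803 = 4897172 - 1*268/803 = 4897172 - 268/803 = 3932428848/803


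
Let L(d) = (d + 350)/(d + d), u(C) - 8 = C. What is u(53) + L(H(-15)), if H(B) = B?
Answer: 299/6 ≈ 49.833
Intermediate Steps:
u(C) = 8 + C
L(d) = (350 + d)/(2*d) (L(d) = (350 + d)/((2*d)) = (350 + d)*(1/(2*d)) = (350 + d)/(2*d))
u(53) + L(H(-15)) = (8 + 53) + (1/2)*(350 - 15)/(-15) = 61 + (1/2)*(-1/15)*335 = 61 - 67/6 = 299/6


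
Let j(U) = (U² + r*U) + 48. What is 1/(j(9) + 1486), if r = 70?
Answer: 1/2245 ≈ 0.00044543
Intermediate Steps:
j(U) = 48 + U² + 70*U (j(U) = (U² + 70*U) + 48 = 48 + U² + 70*U)
1/(j(9) + 1486) = 1/((48 + 9² + 70*9) + 1486) = 1/((48 + 81 + 630) + 1486) = 1/(759 + 1486) = 1/2245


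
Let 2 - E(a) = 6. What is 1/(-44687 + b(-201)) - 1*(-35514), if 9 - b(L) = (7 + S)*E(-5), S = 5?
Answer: 1584989819/44630 ≈ 35514.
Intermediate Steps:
E(a) = -4 (E(a) = 2 - 1*6 = 2 - 6 = -4)
b(L) = 57 (b(L) = 9 - (7 + 5)*(-4) = 9 - 12*(-4) = 9 - 1*(-48) = 9 + 48 = 57)
1/(-44687 + b(-201)) - 1*(-35514) = 1/(-44687 + 57) - 1*(-35514) = 1/(-44630) + 35514 = -1/44630 + 35514 = 1584989819/44630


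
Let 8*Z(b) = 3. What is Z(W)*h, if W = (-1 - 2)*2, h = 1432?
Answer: 537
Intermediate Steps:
W = -6 (W = -3*2 = -6)
Z(b) = 3/8 (Z(b) = (1/8)*3 = 3/8)
Z(W)*h = (3/8)*1432 = 537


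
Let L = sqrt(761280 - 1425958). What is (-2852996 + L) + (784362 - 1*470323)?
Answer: -2538957 + I*sqrt(664678) ≈ -2.539e+6 + 815.28*I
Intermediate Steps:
L = I*sqrt(664678) (L = sqrt(-664678) = I*sqrt(664678) ≈ 815.28*I)
(-2852996 + L) + (784362 - 1*470323) = (-2852996 + I*sqrt(664678)) + (784362 - 1*470323) = (-2852996 + I*sqrt(664678)) + (784362 - 470323) = (-2852996 + I*sqrt(664678)) + 314039 = -2538957 + I*sqrt(664678)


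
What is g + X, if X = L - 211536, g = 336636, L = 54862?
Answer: 179962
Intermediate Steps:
X = -156674 (X = 54862 - 211536 = -156674)
g + X = 336636 - 156674 = 179962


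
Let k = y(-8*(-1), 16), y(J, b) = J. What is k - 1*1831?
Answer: -1823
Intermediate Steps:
k = 8 (k = -8*(-1) = 8)
k - 1*1831 = 8 - 1*1831 = 8 - 1831 = -1823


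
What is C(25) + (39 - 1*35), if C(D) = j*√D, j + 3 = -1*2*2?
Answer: -31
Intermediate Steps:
j = -7 (j = -3 - 1*2*2 = -3 - 2*2 = -3 - 4 = -7)
C(D) = -7*√D
C(25) + (39 - 1*35) = -7*√25 + (39 - 1*35) = -7*5 + (39 - 35) = -35 + 4 = -31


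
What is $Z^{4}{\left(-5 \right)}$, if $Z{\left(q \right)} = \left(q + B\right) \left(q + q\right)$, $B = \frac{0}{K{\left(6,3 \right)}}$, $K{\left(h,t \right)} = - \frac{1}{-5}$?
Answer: $6250000$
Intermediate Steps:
$K{\left(h,t \right)} = \frac{1}{5}$ ($K{\left(h,t \right)} = \left(-1\right) \left(- \frac{1}{5}\right) = \frac{1}{5}$)
$B = 0$ ($B = 0 \frac{1}{\frac{1}{5}} = 0 \cdot 5 = 0$)
$Z{\left(q \right)} = 2 q^{2}$ ($Z{\left(q \right)} = \left(q + 0\right) \left(q + q\right) = q 2 q = 2 q^{2}$)
$Z^{4}{\left(-5 \right)} = \left(2 \left(-5\right)^{2}\right)^{4} = \left(2 \cdot 25\right)^{4} = 50^{4} = 6250000$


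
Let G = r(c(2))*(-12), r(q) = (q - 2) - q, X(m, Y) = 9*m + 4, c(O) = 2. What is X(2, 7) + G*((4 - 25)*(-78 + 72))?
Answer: 3046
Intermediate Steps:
X(m, Y) = 4 + 9*m
r(q) = -2 (r(q) = (-2 + q) - q = -2)
G = 24 (G = -2*(-12) = 24)
X(2, 7) + G*((4 - 25)*(-78 + 72)) = (4 + 9*2) + 24*((4 - 25)*(-78 + 72)) = (4 + 18) + 24*(-21*(-6)) = 22 + 24*126 = 22 + 3024 = 3046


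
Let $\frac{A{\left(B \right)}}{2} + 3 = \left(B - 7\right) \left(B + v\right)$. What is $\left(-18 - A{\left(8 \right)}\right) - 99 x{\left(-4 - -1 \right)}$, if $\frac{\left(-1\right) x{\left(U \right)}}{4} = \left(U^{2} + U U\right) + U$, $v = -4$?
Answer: $5920$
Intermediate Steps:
$A{\left(B \right)} = -6 + 2 \left(-7 + B\right) \left(-4 + B\right)$ ($A{\left(B \right)} = -6 + 2 \left(B - 7\right) \left(B - 4\right) = -6 + 2 \left(-7 + B\right) \left(-4 + B\right)$)
$x{\left(U \right)} = - 8 U^{2} - 4 U$ ($x{\left(U \right)} = - 4 \left(\left(U^{2} + U U\right) + U\right) = - 4 \left(\left(U^{2} + U^{2}\right) + U\right) = - 4 \left(2 U^{2} + U\right) = - 4 \left(U + 2 U^{2}\right) = - 8 U^{2} - 4 U$)
$\left(-18 - A{\left(8 \right)}\right) - 99 x{\left(-4 - -1 \right)} = \left(-18 - \left(50 - 176 + 2 \cdot 8^{2}\right)\right) - 99 \left(- 4 \left(-4 - -1\right) \left(1 + 2 \left(-4 - -1\right)\right)\right) = \left(-18 - \left(50 - 176 + 2 \cdot 64\right)\right) - 99 \left(- 4 \left(-4 + 1\right) \left(1 + 2 \left(-4 + 1\right)\right)\right) = \left(-18 - \left(50 - 176 + 128\right)\right) - 99 \left(\left(-4\right) \left(-3\right) \left(1 + 2 \left(-3\right)\right)\right) = \left(-18 - 2\right) - 99 \left(\left(-4\right) \left(-3\right) \left(1 - 6\right)\right) = \left(-18 - 2\right) - 99 \left(\left(-4\right) \left(-3\right) \left(-5\right)\right) = -20 - -5940 = -20 + 5940 = 5920$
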